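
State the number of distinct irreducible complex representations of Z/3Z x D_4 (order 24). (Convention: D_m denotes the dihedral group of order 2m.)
15

Details: The number of irreducible complex representations of a finite group equals its number of conjugacy classes. For a direct product, #classes(G x H) = #classes(G) * #classes(H). Z/3Z has 3 classes (abelian), D_4 has 5 classes, so 3 * 5 = 15, so Z/3Z x D_4 (order 24) has exactly 15 irreducible complex representations.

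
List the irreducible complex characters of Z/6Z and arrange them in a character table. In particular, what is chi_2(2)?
Character table of Z/6Z (irreps indexed chi_0,...,chi_5 with chi_k(m) = zeta_6^(k*m), zeta_6 = exp(2*pi*i/6)):
  irrep \ class  {0} (size 1)  {1} (size 1)    {2} (size 1)    {3} (size 1)  {4} (size 1)    {5} (size 1)  
  chi_0          1             1               1               1             1               1             
  chi_1          1             exp(I*pi/3)     exp(2*I*pi/3)   -1            exp(-2*I*pi/3)  exp(-I*pi/3)  
  chi_2          1             exp(2*I*pi/3)   exp(-2*I*pi/3)  1             exp(2*I*pi/3)   exp(-2*I*pi/3)
  chi_3          1             -1              1               -1            1               -1            
  chi_4          1             exp(-2*I*pi/3)  exp(2*I*pi/3)   1             exp(-2*I*pi/3)  exp(2*I*pi/3) 
  chi_5          1             exp(-I*pi/3)    exp(-2*I*pi/3)  -1            exp(2*I*pi/3)   exp(I*pi/3)   

Spot check: chi_2(2) = zeta_6^(2*2) = zeta_6^4 = exp(-2*I*pi/3).

Z/6Z is abelian, so all 6 irreducible complex representations are 1-dimensional. They are given by chi_k(m) = zeta_6^(k*m) for k = 0,...,5. Row orthogonality: sum_m chi_k(m) conj(chi_l(m)) = 6 * [k = l].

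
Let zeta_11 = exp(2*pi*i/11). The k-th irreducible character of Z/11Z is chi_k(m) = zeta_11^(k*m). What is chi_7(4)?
chi_7(4) = zeta_11^28 = exp(-10*I*pi/11)

Derivation: chi_7(4) = zeta_11^(7*4) = zeta_11^28. Since zeta_11^11 = 1, this equals zeta_11^6 = exp(2*pi*i*6/11) = exp(-10*I*pi/11).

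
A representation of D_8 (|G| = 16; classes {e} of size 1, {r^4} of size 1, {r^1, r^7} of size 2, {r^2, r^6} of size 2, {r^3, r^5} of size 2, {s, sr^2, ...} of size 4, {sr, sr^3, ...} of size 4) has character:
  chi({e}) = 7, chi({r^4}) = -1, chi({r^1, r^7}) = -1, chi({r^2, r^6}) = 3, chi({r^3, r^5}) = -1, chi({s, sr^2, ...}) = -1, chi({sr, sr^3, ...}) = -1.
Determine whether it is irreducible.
Not irreducible (reducible): <chi, chi> = 5 > 1.

Working: <chi, chi> = (1/|G|) sum_C |C| * |chi(C)|^2 = (1/16)[1*|7|^2 + 1*|-1|^2 + 2*|-1|^2 + 2*|3|^2 + 2*|-1|^2 + 4*|-1|^2 + 4*|-1|^2]
  = (1/16)[(49) + (1) + (2) + (18) + (2) + (4) + (4)] = 80/16 = 5.
A character is irreducible iff <chi, chi> = 1, so this representation is reducible.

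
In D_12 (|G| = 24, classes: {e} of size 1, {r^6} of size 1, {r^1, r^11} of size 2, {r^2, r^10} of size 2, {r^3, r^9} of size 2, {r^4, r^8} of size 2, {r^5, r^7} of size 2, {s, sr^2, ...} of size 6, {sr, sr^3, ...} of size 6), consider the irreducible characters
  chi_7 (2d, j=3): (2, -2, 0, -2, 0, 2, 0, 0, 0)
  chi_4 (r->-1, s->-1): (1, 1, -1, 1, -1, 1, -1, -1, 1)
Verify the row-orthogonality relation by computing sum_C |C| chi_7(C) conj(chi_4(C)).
Sum = 0; so <chi_7, chi_4> = 0 (distinct irreducibles are orthogonal).

Derivation: Compute term by term over conjugacy classes (|C| * chi_7(C) * conj(chi_4(C))):
  1*(2)*conj(1) + 1*(-2)*conj(1) + 2*(0)*conj(-1) + 2*(-2)*conj(1) + 2*(0)*conj(-1) + 2*(2)*conj(1) + 2*(0)*conj(-1) + 6*(0)*conj(-1) + 6*(0)*conj(1)
  = (2) + (-2) + (0) + (-4) + (0) + (4) + (0) + (0) + (0)
  = 0.
Dividing by |G| = 24 gives 0/24 = 0, matching the row-orthogonality relation <chi_7, chi_4> = [chi_7 = chi_4].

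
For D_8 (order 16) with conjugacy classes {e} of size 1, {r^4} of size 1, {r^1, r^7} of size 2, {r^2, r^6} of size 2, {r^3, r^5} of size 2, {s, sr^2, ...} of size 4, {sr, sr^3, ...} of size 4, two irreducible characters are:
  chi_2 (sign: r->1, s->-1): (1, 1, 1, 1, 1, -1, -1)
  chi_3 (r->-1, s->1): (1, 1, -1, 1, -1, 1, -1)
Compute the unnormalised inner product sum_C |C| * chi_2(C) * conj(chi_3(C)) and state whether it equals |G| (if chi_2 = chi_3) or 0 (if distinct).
Sum = 0; so <chi_2, chi_3> = 0 (distinct irreducibles are orthogonal).

Working: Compute term by term over conjugacy classes (|C| * chi_2(C) * conj(chi_3(C))):
  1*(1)*conj(1) + 1*(1)*conj(1) + 2*(1)*conj(-1) + 2*(1)*conj(1) + 2*(1)*conj(-1) + 4*(-1)*conj(1) + 4*(-1)*conj(-1)
  = (1) + (1) + (-2) + (2) + (-2) + (-4) + (4)
  = 0.
Dividing by |G| = 16 gives 0/16 = 0, matching the row-orthogonality relation <chi_2, chi_3> = [chi_2 = chi_3].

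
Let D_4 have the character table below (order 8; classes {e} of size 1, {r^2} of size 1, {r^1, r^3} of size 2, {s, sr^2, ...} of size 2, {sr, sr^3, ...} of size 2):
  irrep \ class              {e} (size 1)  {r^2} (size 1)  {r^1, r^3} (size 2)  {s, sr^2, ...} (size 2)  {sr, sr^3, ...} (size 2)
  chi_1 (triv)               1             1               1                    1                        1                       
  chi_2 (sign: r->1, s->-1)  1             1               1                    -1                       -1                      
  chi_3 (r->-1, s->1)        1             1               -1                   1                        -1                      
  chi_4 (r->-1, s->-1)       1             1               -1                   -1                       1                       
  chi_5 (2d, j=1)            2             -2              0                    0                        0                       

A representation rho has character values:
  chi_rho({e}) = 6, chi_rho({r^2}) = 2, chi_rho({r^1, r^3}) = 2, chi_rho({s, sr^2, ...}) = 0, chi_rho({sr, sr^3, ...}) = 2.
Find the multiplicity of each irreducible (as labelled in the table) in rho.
Multiplicities: chi_1: 2, chi_2: 1, chi_3: 0, chi_4: 1, chi_5: 1.

Derivation: Use <chi_rho, chi> = (1/|G|) sum_C |C| * chi_rho(C) * conj(chi(C)) with |G| = 8 for each irreducible chi in the table:
  <chi_rho, chi_1> = (1/8)[1*(6)*conj(1) + 1*(2)*conj(1) + 2*(2)*conj(1) + 2*(0)*conj(1) + 2*(2)*conj(1)]
      = (1/8)[(6) + (2) + (4) + (0) + (4)] = 16/8 = 2
  <chi_rho, chi_2> = (1/8)[1*(6)*conj(1) + 1*(2)*conj(1) + 2*(2)*conj(1) + 2*(0)*conj(-1) + 2*(2)*conj(-1)]
      = (1/8)[(6) + (2) + (4) + (0) + (-4)] = 8/8 = 1
  <chi_rho, chi_3> = (1/8)[1*(6)*conj(1) + 1*(2)*conj(1) + 2*(2)*conj(-1) + 2*(0)*conj(1) + 2*(2)*conj(-1)]
      = (1/8)[(6) + (2) + (-4) + (0) + (-4)] = 0/8 = 0
  <chi_rho, chi_4> = (1/8)[1*(6)*conj(1) + 1*(2)*conj(1) + 2*(2)*conj(-1) + 2*(0)*conj(-1) + 2*(2)*conj(1)]
      = (1/8)[(6) + (2) + (-4) + (0) + (4)] = 8/8 = 1
  <chi_rho, chi_5> = (1/8)[1*(6)*conj(2) + 1*(2)*conj(-2) + 2*(2)*conj(0) + 2*(0)*conj(0) + 2*(2)*conj(0)]
      = (1/8)[(12) + (-4) + (0) + (0) + (0)] = 8/8 = 1
Dimension check: dim(rho) = sum (mult * dim) = 2*1 + 1*1 + 0*1 + 1*1 + 1*2 = 6 = chi_rho(e) = 6.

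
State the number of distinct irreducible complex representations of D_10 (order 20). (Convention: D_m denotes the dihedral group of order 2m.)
8

Explanation: The number of irreducible complex representations of a finite group equals its number of conjugacy classes. D_10 has 8 conjugacy classes (n/2 + 3 for n even), so D_10 (order 20) has exactly 8 irreducible complex representations.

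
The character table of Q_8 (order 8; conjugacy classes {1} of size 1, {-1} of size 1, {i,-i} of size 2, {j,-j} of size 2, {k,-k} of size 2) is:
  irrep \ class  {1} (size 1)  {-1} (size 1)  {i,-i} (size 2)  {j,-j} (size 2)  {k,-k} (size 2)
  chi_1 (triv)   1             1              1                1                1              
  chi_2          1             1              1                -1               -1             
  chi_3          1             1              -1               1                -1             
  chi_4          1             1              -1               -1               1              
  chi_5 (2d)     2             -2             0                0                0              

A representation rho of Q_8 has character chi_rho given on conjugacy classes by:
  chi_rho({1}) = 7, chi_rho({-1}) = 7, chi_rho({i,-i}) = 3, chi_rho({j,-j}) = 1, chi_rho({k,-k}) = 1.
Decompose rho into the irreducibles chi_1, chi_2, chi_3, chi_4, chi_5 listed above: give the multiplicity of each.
Multiplicities: chi_1: 3, chi_2: 2, chi_3: 1, chi_4: 1, chi_5: 0.

Working: Use <chi_rho, chi> = (1/|G|) sum_C |C| * chi_rho(C) * conj(chi(C)) with |G| = 8 for each irreducible chi in the table:
  <chi_rho, chi_1> = (1/8)[1*(7)*conj(1) + 1*(7)*conj(1) + 2*(3)*conj(1) + 2*(1)*conj(1) + 2*(1)*conj(1)]
      = (1/8)[(7) + (7) + (6) + (2) + (2)] = 24/8 = 3
  <chi_rho, chi_2> = (1/8)[1*(7)*conj(1) + 1*(7)*conj(1) + 2*(3)*conj(1) + 2*(1)*conj(-1) + 2*(1)*conj(-1)]
      = (1/8)[(7) + (7) + (6) + (-2) + (-2)] = 16/8 = 2
  <chi_rho, chi_3> = (1/8)[1*(7)*conj(1) + 1*(7)*conj(1) + 2*(3)*conj(-1) + 2*(1)*conj(1) + 2*(1)*conj(-1)]
      = (1/8)[(7) + (7) + (-6) + (2) + (-2)] = 8/8 = 1
  <chi_rho, chi_4> = (1/8)[1*(7)*conj(1) + 1*(7)*conj(1) + 2*(3)*conj(-1) + 2*(1)*conj(-1) + 2*(1)*conj(1)]
      = (1/8)[(7) + (7) + (-6) + (-2) + (2)] = 8/8 = 1
  <chi_rho, chi_5> = (1/8)[1*(7)*conj(2) + 1*(7)*conj(-2) + 2*(3)*conj(0) + 2*(1)*conj(0) + 2*(1)*conj(0)]
      = (1/8)[(14) + (-14) + (0) + (0) + (0)] = 0/8 = 0
Dimension check: dim(rho) = sum (mult * dim) = 3*1 + 2*1 + 1*1 + 1*1 + 0*2 = 7 = chi_rho(e) = 7.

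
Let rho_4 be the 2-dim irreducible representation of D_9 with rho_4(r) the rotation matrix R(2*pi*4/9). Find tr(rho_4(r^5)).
chi_{rho_4}(r^5) = 2*cos(2*pi*4*5/9) = 2*cos(40*pi/9)

rho_4(r^5) is rotation by angle 2*pi*4*5/9, whose trace is 2*cos(2*pi*4*5/9) = 2*cos(40*pi/9).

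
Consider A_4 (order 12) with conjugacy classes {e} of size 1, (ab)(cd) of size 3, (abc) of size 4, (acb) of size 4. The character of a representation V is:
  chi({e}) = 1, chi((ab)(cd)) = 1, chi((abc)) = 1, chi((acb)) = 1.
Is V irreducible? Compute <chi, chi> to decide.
Irreducible: <chi, chi> = 1.

Explanation: <chi, chi> = (1/|G|) sum_C |C| * |chi(C)|^2 = (1/12)[1*|1|^2 + 3*|1|^2 + 4*|1|^2 + 4*|1|^2]
  = (1/12)[(1) + (3) + (4) + (4)] = 12/12 = 1.
(Exp terms are combined using exp(i*s)*conj(exp(i*t)) = exp(i*(s-t)), and sums of them are collapsed using the identity that for every m > 1 the m distinct m-th roots of unity sum to 0, e.g. 1 + exp(2*I*pi/3) + exp(-2*I*pi/3) = 0.)
A character is irreducible iff <chi, chi> = 1, so this representation is irreducible.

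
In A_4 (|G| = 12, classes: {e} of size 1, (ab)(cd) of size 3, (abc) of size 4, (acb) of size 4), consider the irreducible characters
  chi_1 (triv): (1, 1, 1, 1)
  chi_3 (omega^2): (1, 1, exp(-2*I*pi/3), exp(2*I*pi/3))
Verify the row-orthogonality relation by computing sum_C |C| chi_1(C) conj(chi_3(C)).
Sum = 0; so <chi_1, chi_3> = 0 (distinct irreducibles are orthogonal).

Details: Compute term by term over conjugacy classes (|C| * chi_1(C) * conj(chi_3(C))):
  1*(1)*conj(1) + 3*(1)*conj(1) + 4*(1)*conj(exp(-2*I*pi/3)) + 4*(1)*conj(exp(2*I*pi/3))
  = (1) + (3) + (4*exp(2*I*pi/3)) + (4*exp(-2*I*pi/3))
  = 0.
(Exp terms are combined using exp(i*s)*conj(exp(i*t)) = exp(i*(s-t)), and sums of them are collapsed using the identity that for every m > 1 the m distinct m-th roots of unity sum to 0, e.g. 1 + exp(2*I*pi/3) + exp(-2*I*pi/3) = 0.)
Dividing by |G| = 12 gives 0/12 = 0, matching the row-orthogonality relation <chi_1, chi_3> = [chi_1 = chi_3].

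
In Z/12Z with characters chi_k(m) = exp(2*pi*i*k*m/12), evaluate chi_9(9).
chi_9(9) = zeta_12^81 = -I

Solution. chi_9(9) = zeta_12^(9*9) = zeta_12^81. Since zeta_12^12 = 1, this equals zeta_12^9 = exp(2*pi*i*9/12) = -I.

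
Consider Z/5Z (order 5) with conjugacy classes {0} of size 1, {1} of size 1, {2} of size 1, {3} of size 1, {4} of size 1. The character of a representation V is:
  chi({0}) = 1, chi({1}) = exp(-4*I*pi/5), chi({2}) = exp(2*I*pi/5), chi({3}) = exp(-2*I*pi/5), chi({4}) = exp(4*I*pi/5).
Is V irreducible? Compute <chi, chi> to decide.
Irreducible: <chi, chi> = 1.

Justification: <chi, chi> = (1/|G|) sum_C |C| * |chi(C)|^2 = (1/5)[1*|1|^2 + 1*|exp(-4*I*pi/5)|^2 + 1*|exp(2*I*pi/5)|^2 + 1*|exp(-2*I*pi/5)|^2 + 1*|exp(4*I*pi/5)|^2]
  = (1/5)[(1) + (1) + (1) + (1) + (1)] = 5/5 = 1.
(Exp terms are combined using exp(i*s)*conj(exp(i*t)) = exp(i*(s-t)), and sums of them are collapsed using the identity that for every m > 1 the m distinct m-th roots of unity sum to 0, e.g. 1 + exp(2*I*pi/3) + exp(-2*I*pi/3) = 0.)
A character is irreducible iff <chi, chi> = 1, so this representation is irreducible.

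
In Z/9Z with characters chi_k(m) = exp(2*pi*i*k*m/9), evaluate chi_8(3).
chi_8(3) = zeta_9^24 = exp(-2*I*pi/3)

Explanation: chi_8(3) = zeta_9^(8*3) = zeta_9^24. Since zeta_9^9 = 1, this equals zeta_9^6 = exp(2*pi*i*6/9) = exp(-2*I*pi/3).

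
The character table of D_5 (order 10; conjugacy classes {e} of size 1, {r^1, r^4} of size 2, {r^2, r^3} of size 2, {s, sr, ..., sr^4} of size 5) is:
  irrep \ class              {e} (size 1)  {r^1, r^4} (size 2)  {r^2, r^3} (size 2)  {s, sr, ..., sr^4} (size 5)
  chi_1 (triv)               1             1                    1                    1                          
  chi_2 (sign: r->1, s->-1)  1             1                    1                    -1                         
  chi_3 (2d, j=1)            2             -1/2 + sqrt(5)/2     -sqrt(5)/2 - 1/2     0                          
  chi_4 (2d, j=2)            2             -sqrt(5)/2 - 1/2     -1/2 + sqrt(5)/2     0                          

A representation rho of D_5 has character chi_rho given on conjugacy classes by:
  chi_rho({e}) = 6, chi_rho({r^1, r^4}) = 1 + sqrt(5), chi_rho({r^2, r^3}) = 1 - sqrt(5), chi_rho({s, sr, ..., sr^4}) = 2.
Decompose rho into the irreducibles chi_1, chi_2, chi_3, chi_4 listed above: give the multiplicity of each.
Multiplicities: chi_1: 2, chi_2: 0, chi_3: 2, chi_4: 0.

Proof sketch: Use <chi_rho, chi> = (1/|G|) sum_C |C| * chi_rho(C) * conj(chi(C)) with |G| = 10 for each irreducible chi in the table:
  <chi_rho, chi_1> = (1/10)[1*(6)*conj(1) + 2*(1 + sqrt(5))*conj(1) + 2*(1 - sqrt(5))*conj(1) + 5*(2)*conj(1)]
      = (1/10)[(6) + (2 + 2*sqrt(5)) + (2 - 2*sqrt(5)) + (10)] = 20/10 = 2
  <chi_rho, chi_2> = (1/10)[1*(6)*conj(1) + 2*(1 + sqrt(5))*conj(1) + 2*(1 - sqrt(5))*conj(1) + 5*(2)*conj(-1)]
      = (1/10)[(6) + (2 + 2*sqrt(5)) + (2 - 2*sqrt(5)) + (-10)] = 0/10 = 0
  <chi_rho, chi_3> = (1/10)[1*(6)*conj(2) + 2*(1 + sqrt(5))*conj(-1/2 + sqrt(5)/2) + 2*(1 - sqrt(5))*conj(-sqrt(5)/2 - 1/2) + 5*(2)*conj(0)]
      = (1/10)[(12) + (4) + (4) + (0)] = 20/10 = 2
  <chi_rho, chi_4> = (1/10)[1*(6)*conj(2) + 2*(1 + sqrt(5))*conj(-sqrt(5)/2 - 1/2) + 2*(1 - sqrt(5))*conj(-1/2 + sqrt(5)/2) + 5*(2)*conj(0)]
      = (1/10)[(12) + (-6 - 2*sqrt(5)) + (-6 + 2*sqrt(5)) + (0)] = 0/10 = 0
Dimension check: dim(rho) = sum (mult * dim) = 2*1 + 0*1 + 2*2 + 0*2 = 6 = chi_rho(e) = 6.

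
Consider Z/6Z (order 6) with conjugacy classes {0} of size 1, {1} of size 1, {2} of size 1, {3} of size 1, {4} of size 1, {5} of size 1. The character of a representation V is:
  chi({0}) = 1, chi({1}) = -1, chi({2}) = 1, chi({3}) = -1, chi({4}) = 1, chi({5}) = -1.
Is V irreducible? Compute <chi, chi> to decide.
Irreducible: <chi, chi> = 1.

Proof sketch: <chi, chi> = (1/|G|) sum_C |C| * |chi(C)|^2 = (1/6)[1*|1|^2 + 1*|-1|^2 + 1*|1|^2 + 1*|-1|^2 + 1*|1|^2 + 1*|-1|^2]
  = (1/6)[(1) + (1) + (1) + (1) + (1) + (1)] = 6/6 = 1.
(Exp terms are combined using exp(i*s)*conj(exp(i*t)) = exp(i*(s-t)), and sums of them are collapsed using the identity that for every m > 1 the m distinct m-th roots of unity sum to 0, e.g. 1 + exp(2*I*pi/3) + exp(-2*I*pi/3) = 0.)
A character is irreducible iff <chi, chi> = 1, so this representation is irreducible.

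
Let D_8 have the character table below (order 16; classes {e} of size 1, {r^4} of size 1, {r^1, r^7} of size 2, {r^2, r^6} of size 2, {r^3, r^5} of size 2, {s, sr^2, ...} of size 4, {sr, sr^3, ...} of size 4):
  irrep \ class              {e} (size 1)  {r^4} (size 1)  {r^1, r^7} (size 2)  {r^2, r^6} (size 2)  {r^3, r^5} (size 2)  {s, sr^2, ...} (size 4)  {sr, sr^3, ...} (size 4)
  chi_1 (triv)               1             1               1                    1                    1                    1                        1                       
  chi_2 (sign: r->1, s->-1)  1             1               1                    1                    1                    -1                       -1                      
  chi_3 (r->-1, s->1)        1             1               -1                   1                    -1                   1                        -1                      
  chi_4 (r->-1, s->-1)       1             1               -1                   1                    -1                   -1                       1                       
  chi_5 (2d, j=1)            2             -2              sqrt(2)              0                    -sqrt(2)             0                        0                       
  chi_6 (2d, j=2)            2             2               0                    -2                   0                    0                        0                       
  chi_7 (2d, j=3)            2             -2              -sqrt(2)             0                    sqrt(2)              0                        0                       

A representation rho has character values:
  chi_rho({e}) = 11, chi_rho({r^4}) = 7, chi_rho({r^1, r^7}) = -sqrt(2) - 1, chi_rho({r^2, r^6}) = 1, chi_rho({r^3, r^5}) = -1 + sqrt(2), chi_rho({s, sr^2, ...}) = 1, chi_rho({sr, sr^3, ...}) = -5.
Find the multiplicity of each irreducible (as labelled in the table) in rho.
Multiplicities: chi_1: 0, chi_2: 2, chi_3: 3, chi_4: 0, chi_5: 0, chi_6: 2, chi_7: 1.

Use <chi_rho, chi> = (1/|G|) sum_C |C| * chi_rho(C) * conj(chi(C)) with |G| = 16 for each irreducible chi in the table:
  <chi_rho, chi_1> = (1/16)[1*(11)*conj(1) + 1*(7)*conj(1) + 2*(-sqrt(2) - 1)*conj(1) + 2*(1)*conj(1) + 2*(-1 + sqrt(2))*conj(1) + 4*(1)*conj(1) + 4*(-5)*conj(1)]
      = (1/16)[(11) + (7) + (-2*sqrt(2) - 2) + (2) + (-2 + 2*sqrt(2)) + (4) + (-20)] = 0/16 = 0
  <chi_rho, chi_2> = (1/16)[1*(11)*conj(1) + 1*(7)*conj(1) + 2*(-sqrt(2) - 1)*conj(1) + 2*(1)*conj(1) + 2*(-1 + sqrt(2))*conj(1) + 4*(1)*conj(-1) + 4*(-5)*conj(-1)]
      = (1/16)[(11) + (7) + (-2*sqrt(2) - 2) + (2) + (-2 + 2*sqrt(2)) + (-4) + (20)] = 32/16 = 2
  <chi_rho, chi_3> = (1/16)[1*(11)*conj(1) + 1*(7)*conj(1) + 2*(-sqrt(2) - 1)*conj(-1) + 2*(1)*conj(1) + 2*(-1 + sqrt(2))*conj(-1) + 4*(1)*conj(1) + 4*(-5)*conj(-1)]
      = (1/16)[(11) + (7) + (2 + 2*sqrt(2)) + (2) + (2 - 2*sqrt(2)) + (4) + (20)] = 48/16 = 3
  <chi_rho, chi_4> = (1/16)[1*(11)*conj(1) + 1*(7)*conj(1) + 2*(-sqrt(2) - 1)*conj(-1) + 2*(1)*conj(1) + 2*(-1 + sqrt(2))*conj(-1) + 4*(1)*conj(-1) + 4*(-5)*conj(1)]
      = (1/16)[(11) + (7) + (2 + 2*sqrt(2)) + (2) + (2 - 2*sqrt(2)) + (-4) + (-20)] = 0/16 = 0
  <chi_rho, chi_5> = (1/16)[1*(11)*conj(2) + 1*(7)*conj(-2) + 2*(-sqrt(2) - 1)*conj(sqrt(2)) + 2*(1)*conj(0) + 2*(-1 + sqrt(2))*conj(-sqrt(2)) + 4*(1)*conj(0) + 4*(-5)*conj(0)]
      = (1/16)[(22) + (-14) + (-4 - 2*sqrt(2)) + (0) + (-4 + 2*sqrt(2)) + (0) + (0)] = 0/16 = 0
  <chi_rho, chi_6> = (1/16)[1*(11)*conj(2) + 1*(7)*conj(2) + 2*(-sqrt(2) - 1)*conj(0) + 2*(1)*conj(-2) + 2*(-1 + sqrt(2))*conj(0) + 4*(1)*conj(0) + 4*(-5)*conj(0)]
      = (1/16)[(22) + (14) + (0) + (-4) + (0) + (0) + (0)] = 32/16 = 2
  <chi_rho, chi_7> = (1/16)[1*(11)*conj(2) + 1*(7)*conj(-2) + 2*(-sqrt(2) - 1)*conj(-sqrt(2)) + 2*(1)*conj(0) + 2*(-1 + sqrt(2))*conj(sqrt(2)) + 4*(1)*conj(0) + 4*(-5)*conj(0)]
      = (1/16)[(22) + (-14) + (2*sqrt(2) + 4) + (0) + (4 - 2*sqrt(2)) + (0) + (0)] = 16/16 = 1
Dimension check: dim(rho) = sum (mult * dim) = 0*1 + 2*1 + 3*1 + 0*1 + 0*2 + 2*2 + 1*2 = 11 = chi_rho(e) = 11.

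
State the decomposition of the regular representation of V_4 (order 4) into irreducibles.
Each irreducible V_i of dimension d_i appears with multiplicity d_i, i.e. rho_reg = (direct sum over all irreducibles V_i) d_i V_i. The irreducible dimensions for V_4 are 1, 1, 1, 1: 4 irreducibles of dimension 1, each with multiplicity 1. Total dimension 4*1*1 = 4 = |G|.

Working: General theorem: in the regular representation of a finite group G, each irreducible appears with multiplicity equal to its dimension. Check: dim(rho_reg) = sum d_i^2 = 1 + 1 + 1 + 1 = 4 = |G|.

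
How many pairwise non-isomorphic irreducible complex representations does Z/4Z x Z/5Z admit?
20

Solution. The number of irreducible complex representations of a finite group equals its number of conjugacy classes. Z/4Z x Z/5Z is abelian of order 20, so every element is its own conjugacy class: 20 classes, so Z/4Z x Z/5Z (order 20) has exactly 20 irreducible complex representations.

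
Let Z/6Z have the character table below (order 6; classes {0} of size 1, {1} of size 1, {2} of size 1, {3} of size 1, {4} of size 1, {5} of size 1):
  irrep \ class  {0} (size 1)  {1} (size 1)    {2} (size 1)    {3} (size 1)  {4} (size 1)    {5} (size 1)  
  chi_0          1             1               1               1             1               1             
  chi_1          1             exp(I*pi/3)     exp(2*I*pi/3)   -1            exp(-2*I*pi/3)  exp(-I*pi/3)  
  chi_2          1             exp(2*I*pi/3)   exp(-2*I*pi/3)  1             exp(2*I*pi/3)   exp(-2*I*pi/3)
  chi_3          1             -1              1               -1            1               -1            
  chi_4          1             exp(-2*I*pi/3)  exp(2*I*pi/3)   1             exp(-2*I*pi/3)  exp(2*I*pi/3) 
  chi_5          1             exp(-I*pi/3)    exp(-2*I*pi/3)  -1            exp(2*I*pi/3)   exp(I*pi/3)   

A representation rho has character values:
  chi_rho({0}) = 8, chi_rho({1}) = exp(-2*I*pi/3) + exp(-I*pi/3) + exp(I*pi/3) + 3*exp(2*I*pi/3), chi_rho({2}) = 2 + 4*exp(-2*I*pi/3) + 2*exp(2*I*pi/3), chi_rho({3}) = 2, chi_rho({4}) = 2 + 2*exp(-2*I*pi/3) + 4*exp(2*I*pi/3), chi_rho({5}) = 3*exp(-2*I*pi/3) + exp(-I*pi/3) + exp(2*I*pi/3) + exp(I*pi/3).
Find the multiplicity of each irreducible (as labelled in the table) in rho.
Multiplicities: chi_0: 1, chi_1: 1, chi_2: 3, chi_3: 1, chi_4: 1, chi_5: 1.

Details: Use <chi_rho, chi> = (1/|G|) sum_C |C| * chi_rho(C) * conj(chi(C)) with |G| = 6 for each irreducible chi in the table:
  <chi_rho, chi_0> = (1/6)[1*(8)*conj(1) + 1*(exp(-2*I*pi/3) + exp(-I*pi/3) + exp(I*pi/3) + 3*exp(2*I*pi/3))*conj(1) + 1*(2 + 4*exp(-2*I*pi/3) + 2*exp(2*I*pi/3))*conj(1) + 1*(2)*conj(1) + 1*(2 + 2*exp(-2*I*pi/3) + 4*exp(2*I*pi/3))*conj(1) + 1*(3*exp(-2*I*pi/3) + exp(-I*pi/3) + exp(2*I*pi/3) + exp(I*pi/3))*conj(1)]
      = (1/6)[(8) + (exp(-2*I*pi/3) + exp(-I*pi/3) + exp(I*pi/3) + 3*exp(2*I*pi/3)) + (2 + 4*exp(-2*I*pi/3) + 2*exp(2*I*pi/3)) + (2) + (2 + 2*exp(-2*I*pi/3) + 4*exp(2*I*pi/3)) + (3*exp(-2*I*pi/3) + exp(-I*pi/3) + exp(2*I*pi/3) + exp(I*pi/3))] = 6/6 = 1
  <chi_rho, chi_1> = (1/6)[1*(8)*conj(1) + 1*(exp(-2*I*pi/3) + exp(-I*pi/3) + exp(I*pi/3) + 3*exp(2*I*pi/3))*conj(exp(I*pi/3)) + 1*(2 + 4*exp(-2*I*pi/3) + 2*exp(2*I*pi/3))*conj(exp(2*I*pi/3)) + 1*(2)*conj(-1) + 1*(2 + 2*exp(-2*I*pi/3) + 4*exp(2*I*pi/3))*conj(exp(-2*I*pi/3)) + 1*(3*exp(-2*I*pi/3) + exp(-I*pi/3) + exp(2*I*pi/3) + exp(I*pi/3))*conj(exp(-I*pi/3))]
      = (1/6)[(8) + (exp(-2*I*pi/3) + 3*exp(I*pi/3)) + (2 + 2*exp(-2*I*pi/3) + 4*exp(2*I*pi/3)) + (-2) + (2 + 4*exp(-2*I*pi/3) + 2*exp(2*I*pi/3)) + (3*exp(-I*pi/3) + exp(2*I*pi/3))] = 6/6 = 1
  <chi_rho, chi_2> = (1/6)[1*(8)*conj(1) + 1*(exp(-2*I*pi/3) + exp(-I*pi/3) + exp(I*pi/3) + 3*exp(2*I*pi/3))*conj(exp(2*I*pi/3)) + 1*(2 + 4*exp(-2*I*pi/3) + 2*exp(2*I*pi/3))*conj(exp(-2*I*pi/3)) + 1*(2)*conj(1) + 1*(2 + 2*exp(-2*I*pi/3) + 4*exp(2*I*pi/3))*conj(exp(2*I*pi/3)) + 1*(3*exp(-2*I*pi/3) + exp(-I*pi/3) + exp(2*I*pi/3) + exp(I*pi/3))*conj(exp(-2*I*pi/3))]
      = (1/6)[(8) + (2) + (2) + (2) + (2) + (2)] = 18/6 = 3
  <chi_rho, chi_3> = (1/6)[1*(8)*conj(1) + 1*(exp(-2*I*pi/3) + exp(-I*pi/3) + exp(I*pi/3) + 3*exp(2*I*pi/3))*conj(-1) + 1*(2 + 4*exp(-2*I*pi/3) + 2*exp(2*I*pi/3))*conj(1) + 1*(2)*conj(-1) + 1*(2 + 2*exp(-2*I*pi/3) + 4*exp(2*I*pi/3))*conj(1) + 1*(3*exp(-2*I*pi/3) + exp(-I*pi/3) + exp(2*I*pi/3) + exp(I*pi/3))*conj(-1)]
      = (1/6)[(8) + (-3*exp(2*I*pi/3) - exp(I*pi/3) - exp(-I*pi/3) - exp(-2*I*pi/3)) + (2 + 4*exp(-2*I*pi/3) + 2*exp(2*I*pi/3)) + (-2) + (2 + 2*exp(-2*I*pi/3) + 4*exp(2*I*pi/3)) + (-exp(I*pi/3) - exp(2*I*pi/3) - exp(-I*pi/3) - 3*exp(-2*I*pi/3))] = 6/6 = 1
  <chi_rho, chi_4> = (1/6)[1*(8)*conj(1) + 1*(exp(-2*I*pi/3) + exp(-I*pi/3) + exp(I*pi/3) + 3*exp(2*I*pi/3))*conj(exp(-2*I*pi/3)) + 1*(2 + 4*exp(-2*I*pi/3) + 2*exp(2*I*pi/3))*conj(exp(2*I*pi/3)) + 1*(2)*conj(1) + 1*(2 + 2*exp(-2*I*pi/3) + 4*exp(2*I*pi/3))*conj(exp(-2*I*pi/3)) + 1*(3*exp(-2*I*pi/3) + exp(-I*pi/3) + exp(2*I*pi/3) + exp(I*pi/3))*conj(exp(2*I*pi/3))]
      = (1/6)[(8) + (3*exp(-2*I*pi/3) + exp(I*pi/3)) + (2 + 2*exp(-2*I*pi/3) + 4*exp(2*I*pi/3)) + (2) + (2 + 4*exp(-2*I*pi/3) + 2*exp(2*I*pi/3)) + (exp(-I*pi/3) + 3*exp(2*I*pi/3))] = 6/6 = 1
  <chi_rho, chi_5> = (1/6)[1*(8)*conj(1) + 1*(exp(-2*I*pi/3) + exp(-I*pi/3) + exp(I*pi/3) + 3*exp(2*I*pi/3))*conj(exp(-I*pi/3)) + 1*(2 + 4*exp(-2*I*pi/3) + 2*exp(2*I*pi/3))*conj(exp(-2*I*pi/3)) + 1*(2)*conj(-1) + 1*(2 + 2*exp(-2*I*pi/3) + 4*exp(2*I*pi/3))*conj(exp(2*I*pi/3)) + 1*(3*exp(-2*I*pi/3) + exp(-I*pi/3) + exp(2*I*pi/3) + exp(I*pi/3))*conj(exp(I*pi/3))]
      = (1/6)[(8) + (-2) + (2) + (-2) + (2) + (-2)] = 6/6 = 1
(Exp terms are combined using exp(i*s)*conj(exp(i*t)) = exp(i*(s-t)), and sums of them are collapsed using the identity that for every m > 1 the m distinct m-th roots of unity sum to 0, e.g. 1 + exp(2*I*pi/3) + exp(-2*I*pi/3) = 0.)
Dimension check: dim(rho) = sum (mult * dim) = 1*1 + 1*1 + 3*1 + 1*1 + 1*1 + 1*1 = 8 = chi_rho(e) = 8.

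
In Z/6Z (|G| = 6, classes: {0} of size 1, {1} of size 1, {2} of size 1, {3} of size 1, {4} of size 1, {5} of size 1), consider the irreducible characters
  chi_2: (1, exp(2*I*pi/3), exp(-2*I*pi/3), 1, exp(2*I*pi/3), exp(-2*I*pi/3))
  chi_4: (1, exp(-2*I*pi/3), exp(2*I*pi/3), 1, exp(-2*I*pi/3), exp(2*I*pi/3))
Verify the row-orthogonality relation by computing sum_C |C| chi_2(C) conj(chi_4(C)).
Sum = 0; so <chi_2, chi_4> = 0 (distinct irreducibles are orthogonal).

Working: Compute term by term over conjugacy classes (|C| * chi_2(C) * conj(chi_4(C))):
  1*(1)*conj(1) + 1*(exp(2*I*pi/3))*conj(exp(-2*I*pi/3)) + 1*(exp(-2*I*pi/3))*conj(exp(2*I*pi/3)) + 1*(1)*conj(1) + 1*(exp(2*I*pi/3))*conj(exp(-2*I*pi/3)) + 1*(exp(-2*I*pi/3))*conj(exp(2*I*pi/3))
  = (1) + (exp(-2*I*pi/3)) + (exp(2*I*pi/3)) + (1) + (exp(-2*I*pi/3)) + (exp(2*I*pi/3))
  = 0.
(Exp terms are combined using exp(i*s)*conj(exp(i*t)) = exp(i*(s-t)), and sums of them are collapsed using the identity that for every m > 1 the m distinct m-th roots of unity sum to 0, e.g. 1 + exp(2*I*pi/3) + exp(-2*I*pi/3) = 0.)
Dividing by |G| = 6 gives 0/6 = 0, matching the row-orthogonality relation <chi_2, chi_4> = [chi_2 = chi_4].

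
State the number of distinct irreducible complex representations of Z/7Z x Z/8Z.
56

Derivation: The number of irreducible complex representations of a finite group equals its number of conjugacy classes. Z/7Z x Z/8Z is abelian of order 56, so every element is its own conjugacy class: 56 classes, so Z/7Z x Z/8Z (order 56) has exactly 56 irreducible complex representations.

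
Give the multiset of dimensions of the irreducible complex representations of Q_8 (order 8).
Dimensions: 1, 1, 1, 1, 2

Derivation: There are 5 irreducibles (= number of conjugacy classes). Their dimensions d_i satisfy sum d_i^2 = |G| = 8: 1 + 1 + 1 + 1 + 4 = 8.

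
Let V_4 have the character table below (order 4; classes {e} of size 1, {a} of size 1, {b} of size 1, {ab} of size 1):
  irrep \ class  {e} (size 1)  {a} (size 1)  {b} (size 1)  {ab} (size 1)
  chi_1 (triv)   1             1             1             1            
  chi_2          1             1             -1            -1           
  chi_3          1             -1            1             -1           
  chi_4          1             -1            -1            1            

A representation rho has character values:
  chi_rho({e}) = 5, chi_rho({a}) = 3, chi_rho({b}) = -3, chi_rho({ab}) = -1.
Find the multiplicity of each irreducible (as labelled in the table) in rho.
Multiplicities: chi_1: 1, chi_2: 3, chi_3: 0, chi_4: 1.

Solution. Use <chi_rho, chi> = (1/|G|) sum_C |C| * chi_rho(C) * conj(chi(C)) with |G| = 4 for each irreducible chi in the table:
  <chi_rho, chi_1> = (1/4)[1*(5)*conj(1) + 1*(3)*conj(1) + 1*(-3)*conj(1) + 1*(-1)*conj(1)]
      = (1/4)[(5) + (3) + (-3) + (-1)] = 4/4 = 1
  <chi_rho, chi_2> = (1/4)[1*(5)*conj(1) + 1*(3)*conj(1) + 1*(-3)*conj(-1) + 1*(-1)*conj(-1)]
      = (1/4)[(5) + (3) + (3) + (1)] = 12/4 = 3
  <chi_rho, chi_3> = (1/4)[1*(5)*conj(1) + 1*(3)*conj(-1) + 1*(-3)*conj(1) + 1*(-1)*conj(-1)]
      = (1/4)[(5) + (-3) + (-3) + (1)] = 0/4 = 0
  <chi_rho, chi_4> = (1/4)[1*(5)*conj(1) + 1*(3)*conj(-1) + 1*(-3)*conj(-1) + 1*(-1)*conj(1)]
      = (1/4)[(5) + (-3) + (3) + (-1)] = 4/4 = 1
Dimension check: dim(rho) = sum (mult * dim) = 1*1 + 3*1 + 0*1 + 1*1 = 5 = chi_rho(e) = 5.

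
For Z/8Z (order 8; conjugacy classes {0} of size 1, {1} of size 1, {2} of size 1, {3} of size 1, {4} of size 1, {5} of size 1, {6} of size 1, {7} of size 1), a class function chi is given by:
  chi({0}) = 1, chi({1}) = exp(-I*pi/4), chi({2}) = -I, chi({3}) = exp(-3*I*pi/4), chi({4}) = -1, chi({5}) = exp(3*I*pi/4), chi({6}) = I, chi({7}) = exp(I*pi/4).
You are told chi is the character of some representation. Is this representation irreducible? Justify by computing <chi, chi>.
Irreducible: <chi, chi> = 1.

Details: <chi, chi> = (1/|G|) sum_C |C| * |chi(C)|^2 = (1/8)[1*|1|^2 + 1*|exp(-I*pi/4)|^2 + 1*|-I|^2 + 1*|exp(-3*I*pi/4)|^2 + 1*|-1|^2 + 1*|exp(3*I*pi/4)|^2 + 1*|I|^2 + 1*|exp(I*pi/4)|^2]
  = (1/8)[(1) + (1) + (1) + (1) + (1) + (1) + (1) + (1)] = 8/8 = 1.
(Exp terms are combined using exp(i*s)*conj(exp(i*t)) = exp(i*(s-t)), and sums of them are collapsed using the identity that for every m > 1 the m distinct m-th roots of unity sum to 0, e.g. 1 + exp(2*I*pi/3) + exp(-2*I*pi/3) = 0.)
A character is irreducible iff <chi, chi> = 1, so this representation is irreducible.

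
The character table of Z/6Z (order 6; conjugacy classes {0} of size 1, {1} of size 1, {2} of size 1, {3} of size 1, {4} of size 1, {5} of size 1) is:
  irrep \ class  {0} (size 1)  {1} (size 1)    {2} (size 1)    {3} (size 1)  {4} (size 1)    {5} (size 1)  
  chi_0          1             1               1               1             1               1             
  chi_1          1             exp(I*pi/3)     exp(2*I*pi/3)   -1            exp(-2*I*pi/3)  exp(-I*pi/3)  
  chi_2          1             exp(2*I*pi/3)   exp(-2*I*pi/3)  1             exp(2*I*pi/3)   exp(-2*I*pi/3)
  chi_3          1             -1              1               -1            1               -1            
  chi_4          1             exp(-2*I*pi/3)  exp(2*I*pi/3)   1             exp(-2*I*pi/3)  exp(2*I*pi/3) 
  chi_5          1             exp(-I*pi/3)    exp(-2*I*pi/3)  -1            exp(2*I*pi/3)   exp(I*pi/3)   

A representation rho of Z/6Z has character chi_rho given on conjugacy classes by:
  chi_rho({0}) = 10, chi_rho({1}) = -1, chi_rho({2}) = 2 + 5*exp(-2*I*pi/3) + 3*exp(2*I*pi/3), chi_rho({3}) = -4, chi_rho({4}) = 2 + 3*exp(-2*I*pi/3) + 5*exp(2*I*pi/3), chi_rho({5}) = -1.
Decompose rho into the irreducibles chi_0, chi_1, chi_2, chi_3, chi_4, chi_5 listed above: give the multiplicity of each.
Multiplicities: chi_0: 0, chi_1: 2, chi_2: 2, chi_3: 2, chi_4: 1, chi_5: 3.

Use <chi_rho, chi> = (1/|G|) sum_C |C| * chi_rho(C) * conj(chi(C)) with |G| = 6 for each irreducible chi in the table:
  <chi_rho, chi_0> = (1/6)[1*(10)*conj(1) + 1*(-1)*conj(1) + 1*(2 + 5*exp(-2*I*pi/3) + 3*exp(2*I*pi/3))*conj(1) + 1*(-4)*conj(1) + 1*(2 + 3*exp(-2*I*pi/3) + 5*exp(2*I*pi/3))*conj(1) + 1*(-1)*conj(1)]
      = (1/6)[(10) + (-1) + (2 + 5*exp(-2*I*pi/3) + 3*exp(2*I*pi/3)) + (-4) + (2 + 3*exp(-2*I*pi/3) + 5*exp(2*I*pi/3)) + (-1)] = 0/6 = 0
  <chi_rho, chi_1> = (1/6)[1*(10)*conj(1) + 1*(-1)*conj(exp(I*pi/3)) + 1*(2 + 5*exp(-2*I*pi/3) + 3*exp(2*I*pi/3))*conj(exp(2*I*pi/3)) + 1*(-4)*conj(-1) + 1*(2 + 3*exp(-2*I*pi/3) + 5*exp(2*I*pi/3))*conj(exp(-2*I*pi/3)) + 1*(-1)*conj(exp(-I*pi/3))]
      = (1/6)[(10) + (1 + 3*exp(-2*I*pi/3) - 2*exp(-I*pi/3) + 2*exp(I*pi/3)) + (3 + 2*exp(-2*I*pi/3) + 5*exp(2*I*pi/3)) + (4) + (3 + 5*exp(-2*I*pi/3) + 2*exp(2*I*pi/3)) + (1 - 2*exp(I*pi/3) + 2*exp(-I*pi/3) + 3*exp(2*I*pi/3))] = 12/6 = 2
  <chi_rho, chi_2> = (1/6)[1*(10)*conj(1) + 1*(-1)*conj(exp(2*I*pi/3)) + 1*(2 + 5*exp(-2*I*pi/3) + 3*exp(2*I*pi/3))*conj(exp(-2*I*pi/3)) + 1*(-4)*conj(1) + 1*(2 + 3*exp(-2*I*pi/3) + 5*exp(2*I*pi/3))*conj(exp(2*I*pi/3)) + 1*(-1)*conj(exp(-2*I*pi/3))]
      = (1/6)[(10) + (-1 + 2*exp(-I*pi/3) + exp(2*I*pi/3) - 2*exp(-2*I*pi/3)) + (5 + 3*exp(-2*I*pi/3) + 2*exp(2*I*pi/3)) + (-4) + (5 + 2*exp(-2*I*pi/3) + 3*exp(2*I*pi/3)) + (-1 - 2*exp(2*I*pi/3) + exp(-2*I*pi/3) + 2*exp(I*pi/3))] = 12/6 = 2
  <chi_rho, chi_3> = (1/6)[1*(10)*conj(1) + 1*(-1)*conj(-1) + 1*(2 + 5*exp(-2*I*pi/3) + 3*exp(2*I*pi/3))*conj(1) + 1*(-4)*conj(-1) + 1*(2 + 3*exp(-2*I*pi/3) + 5*exp(2*I*pi/3))*conj(1) + 1*(-1)*conj(-1)]
      = (1/6)[(10) + (1) + (2 + 5*exp(-2*I*pi/3) + 3*exp(2*I*pi/3)) + (4) + (2 + 3*exp(-2*I*pi/3) + 5*exp(2*I*pi/3)) + (1)] = 12/6 = 2
  <chi_rho, chi_4> = (1/6)[1*(10)*conj(1) + 1*(-1)*conj(exp(-2*I*pi/3)) + 1*(2 + 5*exp(-2*I*pi/3) + 3*exp(2*I*pi/3))*conj(exp(2*I*pi/3)) + 1*(-4)*conj(1) + 1*(2 + 3*exp(-2*I*pi/3) + 5*exp(2*I*pi/3))*conj(exp(-2*I*pi/3)) + 1*(-1)*conj(exp(2*I*pi/3))]
      = (1/6)[(10) + (-1 + 2*exp(-2*I*pi/3) - 2*exp(2*I*pi/3) + 3*exp(I*pi/3)) + (3 + 2*exp(-2*I*pi/3) + 5*exp(2*I*pi/3)) + (-4) + (3 + 5*exp(-2*I*pi/3) + 2*exp(2*I*pi/3)) + (-1 + 3*exp(-I*pi/3) + 2*exp(2*I*pi/3) - 2*exp(-2*I*pi/3))] = 6/6 = 1
  <chi_rho, chi_5> = (1/6)[1*(10)*conj(1) + 1*(-1)*conj(exp(-I*pi/3)) + 1*(2 + 5*exp(-2*I*pi/3) + 3*exp(2*I*pi/3))*conj(exp(-2*I*pi/3)) + 1*(-4)*conj(-1) + 1*(2 + 3*exp(-2*I*pi/3) + 5*exp(2*I*pi/3))*conj(exp(2*I*pi/3)) + 1*(-1)*conj(exp(I*pi/3))]
      = (1/6)[(10) + (1 - 2*exp(I*pi/3) + exp(-I*pi/3) + 2*exp(2*I*pi/3)) + (5 + 3*exp(-2*I*pi/3) + 2*exp(2*I*pi/3)) + (4) + (5 + 2*exp(-2*I*pi/3) + 3*exp(2*I*pi/3)) + (1 + 2*exp(-2*I*pi/3) + exp(I*pi/3) - 2*exp(-I*pi/3))] = 18/6 = 3
(Exp terms are combined using exp(i*s)*conj(exp(i*t)) = exp(i*(s-t)), and sums of them are collapsed using the identity that for every m > 1 the m distinct m-th roots of unity sum to 0, e.g. 1 + exp(2*I*pi/3) + exp(-2*I*pi/3) = 0.)
Dimension check: dim(rho) = sum (mult * dim) = 0*1 + 2*1 + 2*1 + 2*1 + 1*1 + 3*1 = 10 = chi_rho(e) = 10.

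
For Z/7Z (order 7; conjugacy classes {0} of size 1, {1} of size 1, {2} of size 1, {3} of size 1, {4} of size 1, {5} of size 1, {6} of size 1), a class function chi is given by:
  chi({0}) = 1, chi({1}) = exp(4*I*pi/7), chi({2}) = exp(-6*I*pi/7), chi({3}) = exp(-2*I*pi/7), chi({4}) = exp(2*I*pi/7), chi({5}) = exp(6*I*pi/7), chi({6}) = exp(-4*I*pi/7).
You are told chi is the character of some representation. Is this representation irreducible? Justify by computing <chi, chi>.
Irreducible: <chi, chi> = 1.

Proof sketch: <chi, chi> = (1/|G|) sum_C |C| * |chi(C)|^2 = (1/7)[1*|1|^2 + 1*|exp(4*I*pi/7)|^2 + 1*|exp(-6*I*pi/7)|^2 + 1*|exp(-2*I*pi/7)|^2 + 1*|exp(2*I*pi/7)|^2 + 1*|exp(6*I*pi/7)|^2 + 1*|exp(-4*I*pi/7)|^2]
  = (1/7)[(1) + (1) + (1) + (1) + (1) + (1) + (1)] = 7/7 = 1.
(Exp terms are combined using exp(i*s)*conj(exp(i*t)) = exp(i*(s-t)), and sums of them are collapsed using the identity that for every m > 1 the m distinct m-th roots of unity sum to 0, e.g. 1 + exp(2*I*pi/3) + exp(-2*I*pi/3) = 0.)
A character is irreducible iff <chi, chi> = 1, so this representation is irreducible.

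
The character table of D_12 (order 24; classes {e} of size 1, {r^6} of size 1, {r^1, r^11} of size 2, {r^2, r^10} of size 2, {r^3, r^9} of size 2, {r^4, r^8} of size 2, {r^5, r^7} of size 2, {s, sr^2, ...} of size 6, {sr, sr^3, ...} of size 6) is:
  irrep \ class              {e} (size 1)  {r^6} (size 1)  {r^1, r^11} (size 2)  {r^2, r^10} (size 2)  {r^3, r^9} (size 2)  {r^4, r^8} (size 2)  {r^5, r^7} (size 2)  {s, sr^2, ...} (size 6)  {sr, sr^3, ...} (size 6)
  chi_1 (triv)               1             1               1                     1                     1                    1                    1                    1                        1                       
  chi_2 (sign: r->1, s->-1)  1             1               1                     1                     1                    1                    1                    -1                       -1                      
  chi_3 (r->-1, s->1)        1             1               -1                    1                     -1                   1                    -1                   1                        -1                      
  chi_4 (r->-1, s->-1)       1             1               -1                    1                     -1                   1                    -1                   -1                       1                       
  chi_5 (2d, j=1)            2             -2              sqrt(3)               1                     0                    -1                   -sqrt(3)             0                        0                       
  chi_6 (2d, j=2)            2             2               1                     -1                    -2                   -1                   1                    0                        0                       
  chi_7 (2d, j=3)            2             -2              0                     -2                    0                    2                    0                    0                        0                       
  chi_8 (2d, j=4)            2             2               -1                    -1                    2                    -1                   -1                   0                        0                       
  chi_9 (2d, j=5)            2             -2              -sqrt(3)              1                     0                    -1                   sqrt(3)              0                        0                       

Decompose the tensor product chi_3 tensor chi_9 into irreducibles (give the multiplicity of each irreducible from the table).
chi_3 tensor chi_9 = chi_5 (all other irreducibles have multiplicity 0).

Argument: The character of a tensor product is the pointwise product (chi_3 * chi_9)(C) = chi_3(C) * chi_9(C):
  {e}: (1)*(2), {r^6}: (1)*(-2), {r^1, r^11}: (-1)*(-sqrt(3)), {r^2, r^10}: (1)*(1), {r^3, r^9}: (-1)*(0), {r^4, r^8}: (1)*(-1), {r^5, r^7}: (-1)*(sqrt(3)), {s, sr^2, ...}: (1)*(0), {sr, sr^3, ...}: (-1)*(0)
so (chi_3 * chi_9) takes values
  {e} -> 2, {r^6} -> -2, {r^1, r^11} -> sqrt(3), {r^2, r^10} -> 1, {r^3, r^9} -> 0, {r^4, r^8} -> -1, {r^5, r^7} -> -sqrt(3), {s, sr^2, ...} -> 0, {sr, sr^3, ...} -> 0.
Now take the inner product of this character with each irreducible chi from the table, <chi_3*chi_9, chi> = (1/24) sum_C |C| (chi_3*chi_9)(C) conj(chi(C)):
  <chi_3*chi_9, chi_1> = (1/24)[1*(2)*conj(1) + 1*(-2)*conj(1) + 2*(sqrt(3))*conj(1) + 2*(1)*conj(1) + 2*(0)*conj(1) + 2*(-1)*conj(1) + 2*(-sqrt(3))*conj(1) + 6*(0)*conj(1) + 6*(0)*conj(1)]
      = (1/24)[(2) + (-2) + (2*sqrt(3)) + (2) + (0) + (-2) + (-2*sqrt(3)) + (0) + (0)] = 0/24 = 0
  <chi_3*chi_9, chi_2> = (1/24)[1*(2)*conj(1) + 1*(-2)*conj(1) + 2*(sqrt(3))*conj(1) + 2*(1)*conj(1) + 2*(0)*conj(1) + 2*(-1)*conj(1) + 2*(-sqrt(3))*conj(1) + 6*(0)*conj(-1) + 6*(0)*conj(-1)]
      = (1/24)[(2) + (-2) + (2*sqrt(3)) + (2) + (0) + (-2) + (-2*sqrt(3)) + (0) + (0)] = 0/24 = 0
  <chi_3*chi_9, chi_3> = (1/24)[1*(2)*conj(1) + 1*(-2)*conj(1) + 2*(sqrt(3))*conj(-1) + 2*(1)*conj(1) + 2*(0)*conj(-1) + 2*(-1)*conj(1) + 2*(-sqrt(3))*conj(-1) + 6*(0)*conj(1) + 6*(0)*conj(-1)]
      = (1/24)[(2) + (-2) + (-2*sqrt(3)) + (2) + (0) + (-2) + (2*sqrt(3)) + (0) + (0)] = 0/24 = 0
  <chi_3*chi_9, chi_4> = (1/24)[1*(2)*conj(1) + 1*(-2)*conj(1) + 2*(sqrt(3))*conj(-1) + 2*(1)*conj(1) + 2*(0)*conj(-1) + 2*(-1)*conj(1) + 2*(-sqrt(3))*conj(-1) + 6*(0)*conj(-1) + 6*(0)*conj(1)]
      = (1/24)[(2) + (-2) + (-2*sqrt(3)) + (2) + (0) + (-2) + (2*sqrt(3)) + (0) + (0)] = 0/24 = 0
  <chi_3*chi_9, chi_5> = (1/24)[1*(2)*conj(2) + 1*(-2)*conj(-2) + 2*(sqrt(3))*conj(sqrt(3)) + 2*(1)*conj(1) + 2*(0)*conj(0) + 2*(-1)*conj(-1) + 2*(-sqrt(3))*conj(-sqrt(3)) + 6*(0)*conj(0) + 6*(0)*conj(0)]
      = (1/24)[(4) + (4) + (6) + (2) + (0) + (2) + (6) + (0) + (0)] = 24/24 = 1
  <chi_3*chi_9, chi_6> = (1/24)[1*(2)*conj(2) + 1*(-2)*conj(2) + 2*(sqrt(3))*conj(1) + 2*(1)*conj(-1) + 2*(0)*conj(-2) + 2*(-1)*conj(-1) + 2*(-sqrt(3))*conj(1) + 6*(0)*conj(0) + 6*(0)*conj(0)]
      = (1/24)[(4) + (-4) + (2*sqrt(3)) + (-2) + (0) + (2) + (-2*sqrt(3)) + (0) + (0)] = 0/24 = 0
  <chi_3*chi_9, chi_7> = (1/24)[1*(2)*conj(2) + 1*(-2)*conj(-2) + 2*(sqrt(3))*conj(0) + 2*(1)*conj(-2) + 2*(0)*conj(0) + 2*(-1)*conj(2) + 2*(-sqrt(3))*conj(0) + 6*(0)*conj(0) + 6*(0)*conj(0)]
      = (1/24)[(4) + (4) + (0) + (-4) + (0) + (-4) + (0) + (0) + (0)] = 0/24 = 0
  <chi_3*chi_9, chi_8> = (1/24)[1*(2)*conj(2) + 1*(-2)*conj(2) + 2*(sqrt(3))*conj(-1) + 2*(1)*conj(-1) + 2*(0)*conj(2) + 2*(-1)*conj(-1) + 2*(-sqrt(3))*conj(-1) + 6*(0)*conj(0) + 6*(0)*conj(0)]
      = (1/24)[(4) + (-4) + (-2*sqrt(3)) + (-2) + (0) + (2) + (2*sqrt(3)) + (0) + (0)] = 0/24 = 0
  <chi_3*chi_9, chi_9> = (1/24)[1*(2)*conj(2) + 1*(-2)*conj(-2) + 2*(sqrt(3))*conj(-sqrt(3)) + 2*(1)*conj(1) + 2*(0)*conj(0) + 2*(-1)*conj(-1) + 2*(-sqrt(3))*conj(sqrt(3)) + 6*(0)*conj(0) + 6*(0)*conj(0)]
      = (1/24)[(4) + (4) + (-6) + (2) + (0) + (2) + (-6) + (0) + (0)] = 0/24 = 0
Hence the multiplicities are chi_5: 1. Dimension check: dim(chi_3)*dim(chi_9) = 1*2 = 2 and sum (mult * dim) = 1*2 = 2.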